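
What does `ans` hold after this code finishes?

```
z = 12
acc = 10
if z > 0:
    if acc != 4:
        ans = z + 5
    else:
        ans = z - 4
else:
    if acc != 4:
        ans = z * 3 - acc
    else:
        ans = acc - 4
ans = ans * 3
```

z=12, acc=10
z > 0 is True; acc != 4 is True
→ ans = z + 5 = 17
ans = 17*3 = 51

51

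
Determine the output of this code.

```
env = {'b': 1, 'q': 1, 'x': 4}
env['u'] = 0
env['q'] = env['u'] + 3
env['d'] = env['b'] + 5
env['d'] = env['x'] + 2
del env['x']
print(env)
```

{'b': 1, 'q': 3, 'u': 0, 'd': 6}

env['u'] = 0 → {'b': 1, 'q': 1, 'x': 4, 'u': 0}
env['q'] = env['u']+3 = 3 → {'b': 1, 'q': 3, 'x': 4, 'u': 0}
env['d'] = env['b']+5 = 6 → {'b': 1, 'q': 3, 'x': 4, 'u': 0, 'd': 6}
env['d'] = env['x']+2 = 6 → {'b': 1, 'q': 3, 'x': 4, 'u': 0, 'd': 6}
del 'x' → {'b': 1, 'q': 3, 'u': 0, 'd': 6}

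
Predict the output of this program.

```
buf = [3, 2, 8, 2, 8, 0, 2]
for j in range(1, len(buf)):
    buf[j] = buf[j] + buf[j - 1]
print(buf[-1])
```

25

j=1: buf[1] = 2+3 = 5 → [3, 5, 8, 2, 8, 0, 2]
j=2: buf[2] = 8+5 = 13 → [3, 5, 13, 2, 8, 0, 2]
j=3: buf[3] = 2+13 = 15 → [3, 5, 13, 15, 8, 0, 2]
j=4: buf[4] = 8+15 = 23 → [3, 5, 13, 15, 23, 0, 2]
j=5: buf[5] = 0+23 = 23 → [3, 5, 13, 15, 23, 23, 2]
j=6: buf[6] = 2+23 = 25 → [3, 5, 13, 15, 23, 23, 25]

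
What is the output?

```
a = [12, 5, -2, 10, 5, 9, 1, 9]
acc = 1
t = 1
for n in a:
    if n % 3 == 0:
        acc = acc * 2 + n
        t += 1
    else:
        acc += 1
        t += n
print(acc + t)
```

124

n=12: %3==0, acc = 1*2+12 = 14; t=2
n=5: not %3==0, acc = 14+1 = 15; t=7
n=-2: not %3==0, acc = 15+1 = 16; t=5
n=10: not %3==0, acc = 16+1 = 17; t=15
n=5: not %3==0, acc = 17+1 = 18; t=20
n=9: %3==0, acc = 18*2+9 = 45; t=21
n=1: not %3==0, acc = 45+1 = 46; t=22
n=9: %3==0, acc = 46*2+9 = 101; t=23
acc+t = 101+23 = 124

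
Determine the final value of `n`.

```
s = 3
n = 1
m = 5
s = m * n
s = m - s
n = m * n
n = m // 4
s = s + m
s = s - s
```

1

s = 5*1 = 5
s = 5-5 = 0
n = 5*1 = 5
n = 5//4 = 1
s = 0+5 = 5
s = 5-5 = 0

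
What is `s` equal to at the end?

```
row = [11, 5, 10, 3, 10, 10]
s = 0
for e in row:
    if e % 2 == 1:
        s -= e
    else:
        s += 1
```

e=11: odd, s = 0-11 = -11
e=5: odd, s = (-11)-5 = -16
e=10: not odd, s = (-16)+1 = -15
e=3: odd, s = (-15)-3 = -18
e=10: not odd, s = (-18)+1 = -17
e=10: not odd, s = (-17)+1 = -16

-16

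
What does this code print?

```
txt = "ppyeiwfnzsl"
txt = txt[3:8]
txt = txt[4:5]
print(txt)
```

slice [3:8] → 'eiwfn'
slice [4:5] → 'n'

n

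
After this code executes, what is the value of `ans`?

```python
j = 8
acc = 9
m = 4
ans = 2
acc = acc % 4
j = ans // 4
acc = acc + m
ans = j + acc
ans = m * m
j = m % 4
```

16

acc = 9%4 = 1
j = 2//4 = 0
acc = 1+4 = 5
ans = 0+5 = 5
ans = 4*4 = 16
j = 4%4 = 0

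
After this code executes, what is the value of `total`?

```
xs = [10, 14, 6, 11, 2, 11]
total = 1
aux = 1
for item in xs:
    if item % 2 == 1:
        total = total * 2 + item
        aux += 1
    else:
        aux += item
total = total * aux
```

1295

item=10: not odd; aux=11
item=14: not odd; aux=25
item=6: not odd; aux=31
item=11: odd, total = 1*2+11 = 13; aux=32
item=2: not odd; aux=34
item=11: odd, total = 13*2+11 = 37; aux=35
total*aux = 37*35 = 1295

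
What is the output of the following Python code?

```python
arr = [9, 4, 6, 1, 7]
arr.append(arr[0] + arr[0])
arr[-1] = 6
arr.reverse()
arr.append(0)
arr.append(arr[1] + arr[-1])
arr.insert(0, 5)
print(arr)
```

append arr[0]+arr[0] = 9+9 = 18 → [9, 4, 6, 1, 7, 18]
arr[-1] = 6 → [9, 4, 6, 1, 7, 6]
reverse → [6, 7, 1, 6, 4, 9]
append 0 → [6, 7, 1, 6, 4, 9, 0]
append arr[1]+arr[-1] = 7+0 = 7 → [6, 7, 1, 6, 4, 9, 0, 7]
insert 5 at 0 → [5, 6, 7, 1, 6, 4, 9, 0, 7]

[5, 6, 7, 1, 6, 4, 9, 0, 7]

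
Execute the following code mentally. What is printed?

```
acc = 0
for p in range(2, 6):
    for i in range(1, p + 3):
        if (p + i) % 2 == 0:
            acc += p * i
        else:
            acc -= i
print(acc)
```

p=2,i=1: odd sum, acc = 0-1 = -1
p=2,i=2: even sum, acc = (-1)+4 = 3
p=2,i=3: odd sum, acc = 3-3 = 0
p=2,i=4: even sum, acc = 0+8 = 8
p=3,i=1: even sum, acc = 8+3 = 11
p=3,i=2: odd sum, acc = 11-2 = 9
p=3,i=3: even sum, acc = 9+9 = 18
p=3,i=4: odd sum, acc = 18-4 = 14
p=3,i=5: even sum, acc = 14+15 = 29
p=4,i=1: odd sum, acc = 29-1 = 28
p=4,i=2: even sum, acc = 28+8 = 36
p=4,i=3: odd sum, acc = 36-3 = 33
p=4,i=4: even sum, acc = 33+16 = 49
p=4,i=5: odd sum, acc = 49-5 = 44
p=4,i=6: even sum, acc = 44+24 = 68
p=5,i=1: even sum, acc = 68+5 = 73
p=5,i=2: odd sum, acc = 73-2 = 71
p=5,i=3: even sum, acc = 71+15 = 86
p=5,i=4: odd sum, acc = 86-4 = 82
p=5,i=5: even sum, acc = 82+25 = 107
p=5,i=6: odd sum, acc = 107-6 = 101
p=5,i=7: even sum, acc = 101+35 = 136

136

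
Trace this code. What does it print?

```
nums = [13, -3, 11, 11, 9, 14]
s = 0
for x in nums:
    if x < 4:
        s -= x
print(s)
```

x=13: not <4
x=-3: <4, s = 0-(-3) = 3
x=11: not <4
x=11: not <4
x=9: not <4
x=14: not <4

3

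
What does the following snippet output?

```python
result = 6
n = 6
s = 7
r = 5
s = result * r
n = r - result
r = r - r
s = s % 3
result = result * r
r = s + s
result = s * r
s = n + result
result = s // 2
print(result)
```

s = 6*5 = 30
n = 5-6 = -1
r = 5-5 = 0
s = 30%3 = 0
result = 6*0 = 0
r = 0+0 = 0
result = 0*0 = 0
s = (-1)+0 = -1
result = (-1)//2 = -1

-1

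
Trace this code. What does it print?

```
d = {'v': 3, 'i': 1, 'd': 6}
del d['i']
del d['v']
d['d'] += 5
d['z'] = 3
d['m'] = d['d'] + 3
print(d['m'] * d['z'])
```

42

del 'i' → {'v': 3, 'd': 6}
del 'v' → {'d': 6}
d['d'] = 6+5 = 11 → {'d': 11}
d['z'] = 3 → {'d': 11, 'z': 3}
d['m'] = d['d']+3 = 14 → {'d': 11, 'z': 3, 'm': 14}
d['m']*d['z'] = 14*3 = 42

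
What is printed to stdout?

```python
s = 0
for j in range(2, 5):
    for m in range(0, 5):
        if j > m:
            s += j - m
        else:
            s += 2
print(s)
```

j=2,m=0: 2>0, s = 0+2 = 2
j=2,m=1: 2>1, s = 2+1 = 3
j=2,m=2: not 2>2, s = 3+2 = 5
j=2,m=3: not 2>3, s = 5+2 = 7
j=2,m=4: not 2>4, s = 7+2 = 9
j=3,m=0: 3>0, s = 9+3 = 12
j=3,m=1: 3>1, s = 12+2 = 14
j=3,m=2: 3>2, s = 14+1 = 15
j=3,m=3: not 3>3, s = 15+2 = 17
j=3,m=4: not 3>4, s = 17+2 = 19
j=4,m=0: 4>0, s = 19+4 = 23
j=4,m=1: 4>1, s = 23+3 = 26
j=4,m=2: 4>2, s = 26+2 = 28
j=4,m=3: 4>3, s = 28+1 = 29
j=4,m=4: not 4>4, s = 29+2 = 31

31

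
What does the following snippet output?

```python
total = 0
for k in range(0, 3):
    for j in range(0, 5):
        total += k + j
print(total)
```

k=0,j=0: total = 0+0 = 0
k=0,j=1: total = 0+1 = 1
k=0,j=2: total = 1+2 = 3
k=0,j=3: total = 3+3 = 6
k=0,j=4: total = 6+4 = 10
k=1,j=0: total = 10+1 = 11
k=1,j=1: total = 11+2 = 13
k=1,j=2: total = 13+3 = 16
k=1,j=3: total = 16+4 = 20
k=1,j=4: total = 20+5 = 25
k=2,j=0: total = 25+2 = 27
k=2,j=1: total = 27+3 = 30
k=2,j=2: total = 30+4 = 34
k=2,j=3: total = 34+5 = 39
k=2,j=4: total = 39+6 = 45

45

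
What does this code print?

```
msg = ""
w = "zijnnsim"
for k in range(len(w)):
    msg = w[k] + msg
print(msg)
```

k=0: prepend 'z' → 'z'
k=1: prepend 'i' → 'iz'
k=2: prepend 'j' → 'jiz'
k=3: prepend 'n' → 'njiz'
k=4: prepend 'n' → 'nnjiz'
k=5: prepend 's' → 'snnjiz'
k=6: prepend 'i' → 'isnnjiz'
k=7: prepend 'm' → 'misnnjiz'

misnnjiz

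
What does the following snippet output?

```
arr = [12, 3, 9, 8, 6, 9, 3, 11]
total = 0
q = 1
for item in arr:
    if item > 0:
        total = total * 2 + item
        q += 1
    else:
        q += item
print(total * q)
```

20205

item=12: >0, total = 0*2+12 = 12; q=2
item=3: >0, total = 12*2+3 = 27; q=3
item=9: >0, total = 27*2+9 = 63; q=4
item=8: >0, total = 63*2+8 = 134; q=5
item=6: >0, total = 134*2+6 = 274; q=6
item=9: >0, total = 274*2+9 = 557; q=7
item=3: >0, total = 557*2+3 = 1117; q=8
item=11: >0, total = 1117*2+11 = 2245; q=9
total*q = 2245*9 = 20205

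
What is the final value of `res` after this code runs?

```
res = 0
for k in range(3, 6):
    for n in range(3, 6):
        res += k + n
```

72

k=3,n=3: res = 0+6 = 6
k=3,n=4: res = 6+7 = 13
k=3,n=5: res = 13+8 = 21
k=4,n=3: res = 21+7 = 28
k=4,n=4: res = 28+8 = 36
k=4,n=5: res = 36+9 = 45
k=5,n=3: res = 45+8 = 53
k=5,n=4: res = 53+9 = 62
k=5,n=5: res = 62+10 = 72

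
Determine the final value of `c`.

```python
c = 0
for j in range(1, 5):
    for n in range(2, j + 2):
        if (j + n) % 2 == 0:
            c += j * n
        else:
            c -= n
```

j=1,n=2: odd sum, c = 0-2 = -2
j=2,n=2: even sum, c = (-2)+4 = 2
j=2,n=3: odd sum, c = 2-3 = -1
j=3,n=2: odd sum, c = (-1)-2 = -3
j=3,n=3: even sum, c = (-3)+9 = 6
j=3,n=4: odd sum, c = 6-4 = 2
j=4,n=2: even sum, c = 2+8 = 10
j=4,n=3: odd sum, c = 10-3 = 7
j=4,n=4: even sum, c = 7+16 = 23
j=4,n=5: odd sum, c = 23-5 = 18

18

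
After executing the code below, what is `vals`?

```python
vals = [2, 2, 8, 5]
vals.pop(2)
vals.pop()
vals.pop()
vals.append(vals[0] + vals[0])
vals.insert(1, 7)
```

pop(2) removes 8 → [2, 2, 5]
pop() removes 5 → [2, 2]
pop() removes 2 → [2]
append vals[0]+vals[0] = 2+2 = 4 → [2, 4]
insert 7 at 1 → [2, 7, 4]

[2, 7, 4]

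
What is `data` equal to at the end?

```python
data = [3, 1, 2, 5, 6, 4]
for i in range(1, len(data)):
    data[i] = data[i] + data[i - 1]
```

i=1: data[1] = 1+3 = 4 → [3, 4, 2, 5, 6, 4]
i=2: data[2] = 2+4 = 6 → [3, 4, 6, 5, 6, 4]
i=3: data[3] = 5+6 = 11 → [3, 4, 6, 11, 6, 4]
i=4: data[4] = 6+11 = 17 → [3, 4, 6, 11, 17, 4]
i=5: data[5] = 4+17 = 21 → [3, 4, 6, 11, 17, 21]

[3, 4, 6, 11, 17, 21]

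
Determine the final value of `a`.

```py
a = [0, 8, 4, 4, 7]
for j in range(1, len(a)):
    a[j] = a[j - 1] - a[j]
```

j=1: a[1] = 0-8 = -8 → [0, -8, 4, 4, 7]
j=2: a[2] = (-8)-4 = -12 → [0, -8, -12, 4, 7]
j=3: a[3] = (-12)-4 = -16 → [0, -8, -12, -16, 7]
j=4: a[4] = (-16)-7 = -23 → [0, -8, -12, -16, -23]

[0, -8, -12, -16, -23]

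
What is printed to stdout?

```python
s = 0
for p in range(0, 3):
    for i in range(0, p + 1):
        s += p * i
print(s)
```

p=0,i=0: s = 0+0 = 0
p=1,i=0: s = 0+0 = 0
p=1,i=1: s = 0+1 = 1
p=2,i=0: s = 1+0 = 1
p=2,i=1: s = 1+2 = 3
p=2,i=2: s = 3+4 = 7

7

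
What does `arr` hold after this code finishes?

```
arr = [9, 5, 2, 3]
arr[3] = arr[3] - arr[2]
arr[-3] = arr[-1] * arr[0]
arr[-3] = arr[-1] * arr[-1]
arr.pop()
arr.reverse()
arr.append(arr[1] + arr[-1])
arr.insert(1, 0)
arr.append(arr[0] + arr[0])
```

arr[3] = arr[3]-arr[2] = 3-2 = 1 → [9, 5, 2, 1]
arr[-3] = arr[-1]*arr[0] = 1*9 = 9 → [9, 9, 2, 1]
arr[-3] = arr[-1]*arr[-1] = 1*1 = 1 → [9, 1, 2, 1]
pop() removes 1 → [9, 1, 2]
reverse → [2, 1, 9]
append arr[1]+arr[-1] = 1+9 = 10 → [2, 1, 9, 10]
insert 0 at 1 → [2, 0, 1, 9, 10]
append arr[0]+arr[0] = 2+2 = 4 → [2, 0, 1, 9, 10, 4]

[2, 0, 1, 9, 10, 4]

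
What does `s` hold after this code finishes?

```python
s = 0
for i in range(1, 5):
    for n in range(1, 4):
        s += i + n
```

54

i=1,n=1: s = 0+2 = 2
i=1,n=2: s = 2+3 = 5
i=1,n=3: s = 5+4 = 9
i=2,n=1: s = 9+3 = 12
i=2,n=2: s = 12+4 = 16
i=2,n=3: s = 16+5 = 21
i=3,n=1: s = 21+4 = 25
i=3,n=2: s = 25+5 = 30
i=3,n=3: s = 30+6 = 36
i=4,n=1: s = 36+5 = 41
i=4,n=2: s = 41+6 = 47
i=4,n=3: s = 47+7 = 54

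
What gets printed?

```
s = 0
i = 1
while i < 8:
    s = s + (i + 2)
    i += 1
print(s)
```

i=1: s = 0+3 = 3
i=2: s = 3+4 = 7
i=3: s = 7+5 = 12
i=4: s = 12+6 = 18
i=5: s = 18+7 = 25
i=6: s = 25+8 = 33
i=7: s = 33+9 = 42

42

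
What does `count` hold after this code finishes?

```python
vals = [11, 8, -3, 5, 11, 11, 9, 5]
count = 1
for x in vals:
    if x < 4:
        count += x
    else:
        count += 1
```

x=11: not <4, count = 1+1 = 2
x=8: not <4, count = 2+1 = 3
x=-3: <4, count = 3+(-3) = 0
x=5: not <4, count = 0+1 = 1
x=11: not <4, count = 1+1 = 2
x=11: not <4, count = 2+1 = 3
x=9: not <4, count = 3+1 = 4
x=5: not <4, count = 4+1 = 5

5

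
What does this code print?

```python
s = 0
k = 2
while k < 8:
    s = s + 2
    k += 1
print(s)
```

k=2: s = 0+2 = 2
k=3: s = 2+2 = 4
k=4: s = 4+2 = 6
k=5: s = 6+2 = 8
k=6: s = 8+2 = 10
k=7: s = 10+2 = 12

12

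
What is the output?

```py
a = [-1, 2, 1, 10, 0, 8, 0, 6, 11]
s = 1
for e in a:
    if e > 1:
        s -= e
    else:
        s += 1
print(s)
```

-32

e=-1: not >1, s = 1+1 = 2
e=2: >1, s = 2-2 = 0
e=1: not >1, s = 0+1 = 1
e=10: >1, s = 1-10 = -9
e=0: not >1, s = (-9)+1 = -8
e=8: >1, s = (-8)-8 = -16
e=0: not >1, s = (-16)+1 = -15
e=6: >1, s = (-15)-6 = -21
e=11: >1, s = (-21)-11 = -32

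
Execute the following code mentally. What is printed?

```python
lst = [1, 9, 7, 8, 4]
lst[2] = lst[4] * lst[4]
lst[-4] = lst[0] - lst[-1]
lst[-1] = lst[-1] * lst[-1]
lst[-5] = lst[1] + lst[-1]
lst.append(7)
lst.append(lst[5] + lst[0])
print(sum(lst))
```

lst[2] = lst[4]*lst[4] = 4*4 = 16 → [1, 9, 16, 8, 4]
lst[-4] = lst[0]-lst[-1] = 1-4 = -3 → [1, -3, 16, 8, 4]
lst[-1] = lst[-1]*lst[-1] = 4*4 = 16 → [1, -3, 16, 8, 16]
lst[-5] = lst[1]+lst[-1] = (-3)+16 = 13 → [13, -3, 16, 8, 16]
append 7 → [13, -3, 16, 8, 16, 7]
append lst[5]+lst[0] = 7+13 = 20 → [13, -3, 16, 8, 16, 7, 20]
sum = 77

77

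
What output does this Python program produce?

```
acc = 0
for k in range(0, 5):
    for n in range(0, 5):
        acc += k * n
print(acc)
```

100

k=0,n=0: acc = 0+0 = 0
k=0,n=1: acc = 0+0 = 0
k=0,n=2: acc = 0+0 = 0
k=0,n=3: acc = 0+0 = 0
k=0,n=4: acc = 0+0 = 0
k=1,n=0: acc = 0+0 = 0
k=1,n=1: acc = 0+1 = 1
k=1,n=2: acc = 1+2 = 3
k=1,n=3: acc = 3+3 = 6
k=1,n=4: acc = 6+4 = 10
k=2,n=0: acc = 10+0 = 10
k=2,n=1: acc = 10+2 = 12
k=2,n=2: acc = 12+4 = 16
k=2,n=3: acc = 16+6 = 22
k=2,n=4: acc = 22+8 = 30
k=3,n=0: acc = 30+0 = 30
k=3,n=1: acc = 30+3 = 33
k=3,n=2: acc = 33+6 = 39
k=3,n=3: acc = 39+9 = 48
k=3,n=4: acc = 48+12 = 60
k=4,n=0: acc = 60+0 = 60
k=4,n=1: acc = 60+4 = 64
k=4,n=2: acc = 64+8 = 72
k=4,n=3: acc = 72+12 = 84
k=4,n=4: acc = 84+16 = 100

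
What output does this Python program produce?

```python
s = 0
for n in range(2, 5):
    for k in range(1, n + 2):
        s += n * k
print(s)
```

n=2,k=1: s = 0+2 = 2
n=2,k=2: s = 2+4 = 6
n=2,k=3: s = 6+6 = 12
n=3,k=1: s = 12+3 = 15
n=3,k=2: s = 15+6 = 21
n=3,k=3: s = 21+9 = 30
n=3,k=4: s = 30+12 = 42
n=4,k=1: s = 42+4 = 46
n=4,k=2: s = 46+8 = 54
n=4,k=3: s = 54+12 = 66
n=4,k=4: s = 66+16 = 82
n=4,k=5: s = 82+20 = 102

102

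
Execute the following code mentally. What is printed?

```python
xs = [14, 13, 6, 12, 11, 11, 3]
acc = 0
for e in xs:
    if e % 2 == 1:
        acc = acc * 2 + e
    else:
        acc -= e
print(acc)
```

e=14: not odd, acc = 0-14 = -14
e=13: odd, acc = (-14)*2+13 = -15
e=6: not odd, acc = (-15)-6 = -21
e=12: not odd, acc = (-21)-12 = -33
e=11: odd, acc = (-33)*2+11 = -55
e=11: odd, acc = (-55)*2+11 = -99
e=3: odd, acc = (-99)*2+3 = -195

-195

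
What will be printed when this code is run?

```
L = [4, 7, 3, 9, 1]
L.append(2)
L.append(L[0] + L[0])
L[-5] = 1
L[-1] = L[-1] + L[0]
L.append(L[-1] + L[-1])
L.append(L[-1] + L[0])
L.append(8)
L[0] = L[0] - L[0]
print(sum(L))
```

92

append 2 → [4, 7, 3, 9, 1, 2]
append L[0]+L[0] = 4+4 = 8 → [4, 7, 3, 9, 1, 2, 8]
L[-5] = 1 → [4, 7, 1, 9, 1, 2, 8]
L[-1] = L[-1]+L[0] = 8+4 = 12 → [4, 7, 1, 9, 1, 2, 12]
append L[-1]+L[-1] = 12+12 = 24 → [4, 7, 1, 9, 1, 2, 12, 24]
append L[-1]+L[0] = 24+4 = 28 → [4, 7, 1, 9, 1, 2, 12, 24, 28]
append 8 → [4, 7, 1, 9, 1, 2, 12, 24, 28, 8]
L[0] = L[0]-L[0] = 4-4 = 0 → [0, 7, 1, 9, 1, 2, 12, 24, 28, 8]
sum = 92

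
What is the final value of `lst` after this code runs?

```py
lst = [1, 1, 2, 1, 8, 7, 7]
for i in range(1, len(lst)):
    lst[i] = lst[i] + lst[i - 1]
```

[1, 2, 4, 5, 13, 20, 27]

i=1: lst[1] = 1+1 = 2 → [1, 2, 2, 1, 8, 7, 7]
i=2: lst[2] = 2+2 = 4 → [1, 2, 4, 1, 8, 7, 7]
i=3: lst[3] = 1+4 = 5 → [1, 2, 4, 5, 8, 7, 7]
i=4: lst[4] = 8+5 = 13 → [1, 2, 4, 5, 13, 7, 7]
i=5: lst[5] = 7+13 = 20 → [1, 2, 4, 5, 13, 20, 7]
i=6: lst[6] = 7+20 = 27 → [1, 2, 4, 5, 13, 20, 27]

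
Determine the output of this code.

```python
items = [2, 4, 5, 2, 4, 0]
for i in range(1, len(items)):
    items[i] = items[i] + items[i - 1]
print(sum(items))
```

i=1: items[1] = 4+2 = 6 → [2, 6, 5, 2, 4, 0]
i=2: items[2] = 5+6 = 11 → [2, 6, 11, 2, 4, 0]
i=3: items[3] = 2+11 = 13 → [2, 6, 11, 13, 4, 0]
i=4: items[4] = 4+13 = 17 → [2, 6, 11, 13, 17, 0]
i=5: items[5] = 0+17 = 17 → [2, 6, 11, 13, 17, 17]
sum = 66

66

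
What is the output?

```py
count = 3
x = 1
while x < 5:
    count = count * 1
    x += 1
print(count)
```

x=1: count = 3*1 = 3
x=2: count = 3*1 = 3
x=3: count = 3*1 = 3
x=4: count = 3*1 = 3

3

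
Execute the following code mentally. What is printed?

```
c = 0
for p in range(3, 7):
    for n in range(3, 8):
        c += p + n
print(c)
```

190

p=3,n=3: c = 0+6 = 6
p=3,n=4: c = 6+7 = 13
p=3,n=5: c = 13+8 = 21
p=3,n=6: c = 21+9 = 30
p=3,n=7: c = 30+10 = 40
p=4,n=3: c = 40+7 = 47
p=4,n=4: c = 47+8 = 55
p=4,n=5: c = 55+9 = 64
p=4,n=6: c = 64+10 = 74
p=4,n=7: c = 74+11 = 85
p=5,n=3: c = 85+8 = 93
p=5,n=4: c = 93+9 = 102
p=5,n=5: c = 102+10 = 112
p=5,n=6: c = 112+11 = 123
p=5,n=7: c = 123+12 = 135
p=6,n=3: c = 135+9 = 144
p=6,n=4: c = 144+10 = 154
p=6,n=5: c = 154+11 = 165
p=6,n=6: c = 165+12 = 177
p=6,n=7: c = 177+13 = 190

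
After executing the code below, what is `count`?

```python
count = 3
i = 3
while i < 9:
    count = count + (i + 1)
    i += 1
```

i=3: count = 3+4 = 7
i=4: count = 7+5 = 12
i=5: count = 12+6 = 18
i=6: count = 18+7 = 25
i=7: count = 25+8 = 33
i=8: count = 33+9 = 42

42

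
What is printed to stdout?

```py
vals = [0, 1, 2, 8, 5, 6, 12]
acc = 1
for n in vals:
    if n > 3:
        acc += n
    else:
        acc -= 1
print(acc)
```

n=0: not >3, acc = 1-1 = 0
n=1: not >3, acc = 0-1 = -1
n=2: not >3, acc = (-1)-1 = -2
n=8: >3, acc = (-2)+8 = 6
n=5: >3, acc = 6+5 = 11
n=6: >3, acc = 11+6 = 17
n=12: >3, acc = 17+12 = 29

29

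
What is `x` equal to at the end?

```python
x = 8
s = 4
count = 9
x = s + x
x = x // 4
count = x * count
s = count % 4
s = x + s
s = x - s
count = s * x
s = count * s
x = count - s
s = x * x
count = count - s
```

x = 4+8 = 12
x = 12//4 = 3
count = 3*9 = 27
s = 27%4 = 3
s = 3+3 = 6
s = 3-6 = -3
count = (-3)*3 = -9
s = (-9)*(-3) = 27
x = (-9)-27 = -36
s = (-36)*(-36) = 1296
count = (-9)-1296 = -1305

-36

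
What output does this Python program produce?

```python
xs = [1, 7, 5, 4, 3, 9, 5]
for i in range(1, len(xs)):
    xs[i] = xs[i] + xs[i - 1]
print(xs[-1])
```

i=1: xs[1] = 7+1 = 8 → [1, 8, 5, 4, 3, 9, 5]
i=2: xs[2] = 5+8 = 13 → [1, 8, 13, 4, 3, 9, 5]
i=3: xs[3] = 4+13 = 17 → [1, 8, 13, 17, 3, 9, 5]
i=4: xs[4] = 3+17 = 20 → [1, 8, 13, 17, 20, 9, 5]
i=5: xs[5] = 9+20 = 29 → [1, 8, 13, 17, 20, 29, 5]
i=6: xs[6] = 5+29 = 34 → [1, 8, 13, 17, 20, 29, 34]

34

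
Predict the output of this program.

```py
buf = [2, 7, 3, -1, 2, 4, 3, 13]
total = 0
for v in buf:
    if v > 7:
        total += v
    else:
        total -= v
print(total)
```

-7

v=2: not >7, total = 0-2 = -2
v=7: not >7, total = (-2)-7 = -9
v=3: not >7, total = (-9)-3 = -12
v=-1: not >7, total = (-12)-(-1) = -11
v=2: not >7, total = (-11)-2 = -13
v=4: not >7, total = (-13)-4 = -17
v=3: not >7, total = (-17)-3 = -20
v=13: >7, total = (-20)+13 = -7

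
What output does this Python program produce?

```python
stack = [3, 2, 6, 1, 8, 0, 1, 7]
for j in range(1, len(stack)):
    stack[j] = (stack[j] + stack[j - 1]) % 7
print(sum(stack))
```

29

j=1: stack[1] = (2+3)%7 = 5 → [3, 5, 6, 1, 8, 0, 1, 7]
j=2: stack[2] = (6+5)%7 = 4 → [3, 5, 4, 1, 8, 0, 1, 7]
j=3: stack[3] = (1+4)%7 = 5 → [3, 5, 4, 5, 8, 0, 1, 7]
j=4: stack[4] = (8+5)%7 = 6 → [3, 5, 4, 5, 6, 0, 1, 7]
j=5: stack[5] = (0+6)%7 = 6 → [3, 5, 4, 5, 6, 6, 1, 7]
j=6: stack[6] = (1+6)%7 = 0 → [3, 5, 4, 5, 6, 6, 0, 7]
j=7: stack[7] = (7+0)%7 = 0 → [3, 5, 4, 5, 6, 6, 0, 0]
sum = 29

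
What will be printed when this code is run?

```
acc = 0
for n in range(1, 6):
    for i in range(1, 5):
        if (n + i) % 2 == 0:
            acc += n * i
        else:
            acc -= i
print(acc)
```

n=1,i=1: even sum, acc = 0+1 = 1
n=1,i=2: odd sum, acc = 1-2 = -1
n=1,i=3: even sum, acc = (-1)+3 = 2
n=1,i=4: odd sum, acc = 2-4 = -2
n=2,i=1: odd sum, acc = (-2)-1 = -3
n=2,i=2: even sum, acc = (-3)+4 = 1
n=2,i=3: odd sum, acc = 1-3 = -2
n=2,i=4: even sum, acc = (-2)+8 = 6
n=3,i=1: even sum, acc = 6+3 = 9
n=3,i=2: odd sum, acc = 9-2 = 7
n=3,i=3: even sum, acc = 7+9 = 16
n=3,i=4: odd sum, acc = 16-4 = 12
n=4,i=1: odd sum, acc = 12-1 = 11
n=4,i=2: even sum, acc = 11+8 = 19
n=4,i=3: odd sum, acc = 19-3 = 16
n=4,i=4: even sum, acc = 16+16 = 32
n=5,i=1: even sum, acc = 32+5 = 37
n=5,i=2: odd sum, acc = 37-2 = 35
n=5,i=3: even sum, acc = 35+15 = 50
n=5,i=4: odd sum, acc = 50-4 = 46

46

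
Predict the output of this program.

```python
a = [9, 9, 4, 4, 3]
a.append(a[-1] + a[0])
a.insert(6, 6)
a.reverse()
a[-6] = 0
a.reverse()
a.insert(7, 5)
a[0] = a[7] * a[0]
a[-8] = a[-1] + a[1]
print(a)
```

[14, 9, 4, 4, 3, 0, 6, 5]

append a[-1]+a[0] = 3+9 = 12 → [9, 9, 4, 4, 3, 12]
insert 6 at 6 → [9, 9, 4, 4, 3, 12, 6]
reverse → [6, 12, 3, 4, 4, 9, 9]
a[-6] = 0 → [6, 0, 3, 4, 4, 9, 9]
reverse → [9, 9, 4, 4, 3, 0, 6]
insert 5 at 7 → [9, 9, 4, 4, 3, 0, 6, 5]
a[0] = a[7]*a[0] = 5*9 = 45 → [45, 9, 4, 4, 3, 0, 6, 5]
a[-8] = a[-1]+a[1] = 5+9 = 14 → [14, 9, 4, 4, 3, 0, 6, 5]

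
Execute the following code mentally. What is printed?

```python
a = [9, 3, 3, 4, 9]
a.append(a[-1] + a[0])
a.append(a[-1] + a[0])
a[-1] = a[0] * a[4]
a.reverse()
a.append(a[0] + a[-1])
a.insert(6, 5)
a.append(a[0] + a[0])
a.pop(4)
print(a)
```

[81, 18, 9, 4, 3, 5, 9, 90, 162]

append a[-1]+a[0] = 9+9 = 18 → [9, 3, 3, 4, 9, 18]
append a[-1]+a[0] = 18+9 = 27 → [9, 3, 3, 4, 9, 18, 27]
a[-1] = a[0]*a[4] = 9*9 = 81 → [9, 3, 3, 4, 9, 18, 81]
reverse → [81, 18, 9, 4, 3, 3, 9]
append a[0]+a[-1] = 81+9 = 90 → [81, 18, 9, 4, 3, 3, 9, 90]
insert 5 at 6 → [81, 18, 9, 4, 3, 3, 5, 9, 90]
append a[0]+a[0] = 81+81 = 162 → [81, 18, 9, 4, 3, 3, 5, 9, 90, 162]
pop(4) removes 3 → [81, 18, 9, 4, 3, 5, 9, 90, 162]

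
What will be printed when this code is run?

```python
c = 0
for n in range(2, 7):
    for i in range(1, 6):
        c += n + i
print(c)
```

175

n=2,i=1: c = 0+3 = 3
n=2,i=2: c = 3+4 = 7
n=2,i=3: c = 7+5 = 12
n=2,i=4: c = 12+6 = 18
n=2,i=5: c = 18+7 = 25
n=3,i=1: c = 25+4 = 29
n=3,i=2: c = 29+5 = 34
n=3,i=3: c = 34+6 = 40
n=3,i=4: c = 40+7 = 47
n=3,i=5: c = 47+8 = 55
n=4,i=1: c = 55+5 = 60
n=4,i=2: c = 60+6 = 66
n=4,i=3: c = 66+7 = 73
n=4,i=4: c = 73+8 = 81
n=4,i=5: c = 81+9 = 90
n=5,i=1: c = 90+6 = 96
n=5,i=2: c = 96+7 = 103
n=5,i=3: c = 103+8 = 111
n=5,i=4: c = 111+9 = 120
n=5,i=5: c = 120+10 = 130
n=6,i=1: c = 130+7 = 137
n=6,i=2: c = 137+8 = 145
n=6,i=3: c = 145+9 = 154
n=6,i=4: c = 154+10 = 164
n=6,i=5: c = 164+11 = 175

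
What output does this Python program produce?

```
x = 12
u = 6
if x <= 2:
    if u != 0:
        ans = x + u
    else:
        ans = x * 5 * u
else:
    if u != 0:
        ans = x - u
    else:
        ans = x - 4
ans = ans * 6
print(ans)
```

36

x=12, u=6
x <= 2 is False; u != 0 is True
→ ans = x - u = 6
ans = 6*6 = 36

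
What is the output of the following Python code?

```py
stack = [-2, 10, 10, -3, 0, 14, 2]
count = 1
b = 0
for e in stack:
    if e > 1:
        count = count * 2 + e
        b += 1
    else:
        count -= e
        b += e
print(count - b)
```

e=-2: not >1, count = 1-(-2) = 3; b=-2
e=10: >1, count = 3*2+10 = 16; b=-1
e=10: >1, count = 16*2+10 = 42; b=0
e=-3: not >1, count = 42-(-3) = 45; b=-3
e=0: not >1, count = 45-0 = 45; b=-3
e=14: >1, count = 45*2+14 = 104; b=-2
e=2: >1, count = 104*2+2 = 210; b=-1
count-b = 210-(-1) = 211

211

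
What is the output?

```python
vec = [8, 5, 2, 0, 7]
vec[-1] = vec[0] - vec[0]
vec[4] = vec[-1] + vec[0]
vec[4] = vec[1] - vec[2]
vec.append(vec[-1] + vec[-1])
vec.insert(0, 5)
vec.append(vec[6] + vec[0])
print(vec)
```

[5, 8, 5, 2, 0, 3, 6, 11]

vec[-1] = vec[0]-vec[0] = 8-8 = 0 → [8, 5, 2, 0, 0]
vec[4] = vec[-1]+vec[0] = 0+8 = 8 → [8, 5, 2, 0, 8]
vec[4] = vec[1]-vec[2] = 5-2 = 3 → [8, 5, 2, 0, 3]
append vec[-1]+vec[-1] = 3+3 = 6 → [8, 5, 2, 0, 3, 6]
insert 5 at 0 → [5, 8, 5, 2, 0, 3, 6]
append vec[6]+vec[0] = 6+5 = 11 → [5, 8, 5, 2, 0, 3, 6, 11]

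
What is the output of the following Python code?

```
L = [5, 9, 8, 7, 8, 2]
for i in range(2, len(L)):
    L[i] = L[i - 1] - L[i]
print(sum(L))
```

-21

i=2: L[2] = 9-8 = 1 → [5, 9, 1, 7, 8, 2]
i=3: L[3] = 1-7 = -6 → [5, 9, 1, -6, 8, 2]
i=4: L[4] = (-6)-8 = -14 → [5, 9, 1, -6, -14, 2]
i=5: L[5] = (-14)-2 = -16 → [5, 9, 1, -6, -14, -16]
sum = -21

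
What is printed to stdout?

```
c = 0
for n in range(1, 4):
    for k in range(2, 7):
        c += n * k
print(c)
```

n=1,k=2: c = 0+2 = 2
n=1,k=3: c = 2+3 = 5
n=1,k=4: c = 5+4 = 9
n=1,k=5: c = 9+5 = 14
n=1,k=6: c = 14+6 = 20
n=2,k=2: c = 20+4 = 24
n=2,k=3: c = 24+6 = 30
n=2,k=4: c = 30+8 = 38
n=2,k=5: c = 38+10 = 48
n=2,k=6: c = 48+12 = 60
n=3,k=2: c = 60+6 = 66
n=3,k=3: c = 66+9 = 75
n=3,k=4: c = 75+12 = 87
n=3,k=5: c = 87+15 = 102
n=3,k=6: c = 102+18 = 120

120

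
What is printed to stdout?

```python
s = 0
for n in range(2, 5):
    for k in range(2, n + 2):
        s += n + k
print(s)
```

n=2,k=2: s = 0+4 = 4
n=2,k=3: s = 4+5 = 9
n=3,k=2: s = 9+5 = 14
n=3,k=3: s = 14+6 = 20
n=3,k=4: s = 20+7 = 27
n=4,k=2: s = 27+6 = 33
n=4,k=3: s = 33+7 = 40
n=4,k=4: s = 40+8 = 48
n=4,k=5: s = 48+9 = 57

57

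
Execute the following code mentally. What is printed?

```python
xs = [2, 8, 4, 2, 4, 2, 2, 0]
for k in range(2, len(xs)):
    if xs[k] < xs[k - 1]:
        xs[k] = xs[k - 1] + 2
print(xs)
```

k=2: 4<8, xs[2] = 8+2 = 10 → [2, 8, 10, 2, 4, 2, 2, 0]
k=3: 2<10, xs[3] = 10+2 = 12 → [2, 8, 10, 12, 4, 2, 2, 0]
k=4: 4<12, xs[4] = 12+2 = 14 → [2, 8, 10, 12, 14, 2, 2, 0]
k=5: 2<14, xs[5] = 14+2 = 16 → [2, 8, 10, 12, 14, 16, 2, 0]
k=6: 2<16, xs[6] = 16+2 = 18 → [2, 8, 10, 12, 14, 16, 18, 0]
k=7: 0<18, xs[7] = 18+2 = 20 → [2, 8, 10, 12, 14, 16, 18, 20]

[2, 8, 10, 12, 14, 16, 18, 20]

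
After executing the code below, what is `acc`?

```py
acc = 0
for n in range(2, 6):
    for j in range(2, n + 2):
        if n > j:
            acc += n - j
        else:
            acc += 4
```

n=2,j=2: not 2>2, acc = 0+4 = 4
n=2,j=3: not 2>3, acc = 4+4 = 8
n=3,j=2: 3>2, acc = 8+1 = 9
n=3,j=3: not 3>3, acc = 9+4 = 13
n=3,j=4: not 3>4, acc = 13+4 = 17
n=4,j=2: 4>2, acc = 17+2 = 19
n=4,j=3: 4>3, acc = 19+1 = 20
n=4,j=4: not 4>4, acc = 20+4 = 24
n=4,j=5: not 4>5, acc = 24+4 = 28
n=5,j=2: 5>2, acc = 28+3 = 31
n=5,j=3: 5>3, acc = 31+2 = 33
n=5,j=4: 5>4, acc = 33+1 = 34
n=5,j=5: not 5>5, acc = 34+4 = 38
n=5,j=6: not 5>6, acc = 38+4 = 42

42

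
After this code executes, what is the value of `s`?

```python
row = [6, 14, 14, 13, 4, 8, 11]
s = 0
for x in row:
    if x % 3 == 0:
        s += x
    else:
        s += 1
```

x=6: %3==0, s = 0+6 = 6
x=14: not %3==0, s = 6+1 = 7
x=14: not %3==0, s = 7+1 = 8
x=13: not %3==0, s = 8+1 = 9
x=4: not %3==0, s = 9+1 = 10
x=8: not %3==0, s = 10+1 = 11
x=11: not %3==0, s = 11+1 = 12

12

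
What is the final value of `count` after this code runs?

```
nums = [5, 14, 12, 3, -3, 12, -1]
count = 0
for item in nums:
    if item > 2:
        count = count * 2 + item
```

item=5: >2, count = 0*2+5 = 5
item=14: >2, count = 5*2+14 = 24
item=12: >2, count = 24*2+12 = 60
item=3: >2, count = 60*2+3 = 123
item=-3: not >2
item=12: >2, count = 123*2+12 = 258
item=-1: not >2

258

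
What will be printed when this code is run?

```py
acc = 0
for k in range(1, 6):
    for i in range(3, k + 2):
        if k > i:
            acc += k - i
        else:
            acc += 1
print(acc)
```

11

k=2,i=3: not 2>3, acc = 0+1 = 1
k=3,i=3: not 3>3, acc = 1+1 = 2
k=3,i=4: not 3>4, acc = 2+1 = 3
k=4,i=3: 4>3, acc = 3+1 = 4
k=4,i=4: not 4>4, acc = 4+1 = 5
k=4,i=5: not 4>5, acc = 5+1 = 6
k=5,i=3: 5>3, acc = 6+2 = 8
k=5,i=4: 5>4, acc = 8+1 = 9
k=5,i=5: not 5>5, acc = 9+1 = 10
k=5,i=6: not 5>6, acc = 10+1 = 11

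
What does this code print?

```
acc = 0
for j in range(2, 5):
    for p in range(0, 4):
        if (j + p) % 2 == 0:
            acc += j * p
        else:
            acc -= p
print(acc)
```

14

j=2,p=0: even sum, acc = 0+0 = 0
j=2,p=1: odd sum, acc = 0-1 = -1
j=2,p=2: even sum, acc = (-1)+4 = 3
j=2,p=3: odd sum, acc = 3-3 = 0
j=3,p=0: odd sum, acc = 0-0 = 0
j=3,p=1: even sum, acc = 0+3 = 3
j=3,p=2: odd sum, acc = 3-2 = 1
j=3,p=3: even sum, acc = 1+9 = 10
j=4,p=0: even sum, acc = 10+0 = 10
j=4,p=1: odd sum, acc = 10-1 = 9
j=4,p=2: even sum, acc = 9+8 = 17
j=4,p=3: odd sum, acc = 17-3 = 14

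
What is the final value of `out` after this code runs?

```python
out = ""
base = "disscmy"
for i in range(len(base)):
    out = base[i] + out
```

i=0: prepend 'd' → 'd'
i=1: prepend 'i' → 'id'
i=2: prepend 's' → 'sid'
i=3: prepend 's' → 'ssid'
i=4: prepend 'c' → 'cssid'
i=5: prepend 'm' → 'mcssid'
i=6: prepend 'y' → 'ymcssid'

'ymcssid'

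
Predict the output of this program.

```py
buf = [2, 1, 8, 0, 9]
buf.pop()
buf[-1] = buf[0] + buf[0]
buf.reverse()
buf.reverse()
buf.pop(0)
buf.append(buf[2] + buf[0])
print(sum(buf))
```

18

pop() removes 9 → [2, 1, 8, 0]
buf[-1] = buf[0]+buf[0] = 2+2 = 4 → [2, 1, 8, 4]
reverse → [4, 8, 1, 2]
reverse → [2, 1, 8, 4]
pop(0) removes 2 → [1, 8, 4]
append buf[2]+buf[0] = 4+1 = 5 → [1, 8, 4, 5]
sum = 18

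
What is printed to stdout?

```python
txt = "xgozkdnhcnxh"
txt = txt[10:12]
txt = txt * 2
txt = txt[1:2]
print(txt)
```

slice [10:12] → 'xh'
repeat ×2 → 'xhxh'
slice [1:2] → 'h'

h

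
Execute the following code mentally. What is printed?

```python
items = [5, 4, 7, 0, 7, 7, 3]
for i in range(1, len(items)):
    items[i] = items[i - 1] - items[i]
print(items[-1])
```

-23

i=1: items[1] = 5-4 = 1 → [5, 1, 7, 0, 7, 7, 3]
i=2: items[2] = 1-7 = -6 → [5, 1, -6, 0, 7, 7, 3]
i=3: items[3] = (-6)-0 = -6 → [5, 1, -6, -6, 7, 7, 3]
i=4: items[4] = (-6)-7 = -13 → [5, 1, -6, -6, -13, 7, 3]
i=5: items[5] = (-13)-7 = -20 → [5, 1, -6, -6, -13, -20, 3]
i=6: items[6] = (-20)-3 = -23 → [5, 1, -6, -6, -13, -20, -23]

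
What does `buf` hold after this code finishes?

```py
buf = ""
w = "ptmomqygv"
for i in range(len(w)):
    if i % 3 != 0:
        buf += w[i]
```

i=0: skip
i=1: add 't' → 't'
i=2: add 'm' → 'tm'
i=3: skip
i=4: add 'm' → 'tmm'
i=5: add 'q' → 'tmmq'
i=6: skip
i=7: add 'g' → 'tmmqg'
i=8: add 'v' → 'tmmqgv'

'tmmqgv'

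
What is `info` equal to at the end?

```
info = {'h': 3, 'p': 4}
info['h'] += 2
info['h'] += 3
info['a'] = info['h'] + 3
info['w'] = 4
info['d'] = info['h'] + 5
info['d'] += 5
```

{'h': 8, 'p': 4, 'a': 11, 'w': 4, 'd': 18}

info['h'] = 3+2 = 5 → {'h': 5, 'p': 4}
info['h'] = 5+3 = 8 → {'h': 8, 'p': 4}
info['a'] = info['h']+3 = 11 → {'h': 8, 'p': 4, 'a': 11}
info['w'] = 4 → {'h': 8, 'p': 4, 'a': 11, 'w': 4}
info['d'] = info['h']+5 = 13 → {'h': 8, 'p': 4, 'a': 11, 'w': 4, 'd': 13}
info['d'] = 13+5 = 18 → {'h': 8, 'p': 4, 'a': 11, 'w': 4, 'd': 18}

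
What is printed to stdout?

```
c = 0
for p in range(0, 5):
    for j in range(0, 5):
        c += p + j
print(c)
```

p=0,j=0: c = 0+0 = 0
p=0,j=1: c = 0+1 = 1
p=0,j=2: c = 1+2 = 3
p=0,j=3: c = 3+3 = 6
p=0,j=4: c = 6+4 = 10
p=1,j=0: c = 10+1 = 11
p=1,j=1: c = 11+2 = 13
p=1,j=2: c = 13+3 = 16
p=1,j=3: c = 16+4 = 20
p=1,j=4: c = 20+5 = 25
p=2,j=0: c = 25+2 = 27
p=2,j=1: c = 27+3 = 30
p=2,j=2: c = 30+4 = 34
p=2,j=3: c = 34+5 = 39
p=2,j=4: c = 39+6 = 45
p=3,j=0: c = 45+3 = 48
p=3,j=1: c = 48+4 = 52
p=3,j=2: c = 52+5 = 57
p=3,j=3: c = 57+6 = 63
p=3,j=4: c = 63+7 = 70
p=4,j=0: c = 70+4 = 74
p=4,j=1: c = 74+5 = 79
p=4,j=2: c = 79+6 = 85
p=4,j=3: c = 85+7 = 92
p=4,j=4: c = 92+8 = 100

100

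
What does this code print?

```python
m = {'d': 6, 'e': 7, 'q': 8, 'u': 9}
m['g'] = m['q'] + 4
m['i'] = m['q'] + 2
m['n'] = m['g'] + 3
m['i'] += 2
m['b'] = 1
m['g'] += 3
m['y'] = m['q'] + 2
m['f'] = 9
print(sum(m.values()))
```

92

m['g'] = m['q']+4 = 12 → {'d': 6, 'e': 7, 'q': 8, 'u': 9, 'g': 12}
m['i'] = m['q']+2 = 10 → {'d': 6, 'e': 7, 'q': 8, 'u': 9, 'g': 12, 'i': 10}
m['n'] = m['g']+3 = 15 → {'d': 6, 'e': 7, 'q': 8, 'u': 9, 'g': 12, 'i': 10, 'n': 15}
m['i'] = 10+2 = 12 → {'d': 6, 'e': 7, 'q': 8, 'u': 9, 'g': 12, 'i': 12, 'n': 15}
m['b'] = 1 → {'d': 6, 'e': 7, 'q': 8, 'u': 9, 'g': 12, 'i': 12, 'n': 15, 'b': 1}
m['g'] = 12+3 = 15 → {'d': 6, 'e': 7, 'q': 8, 'u': 9, 'g': 15, 'i': 12, 'n': 15, 'b': 1}
m['y'] = m['q']+2 = 10 → {'d': 6, 'e': 7, 'q': 8, 'u': 9, 'g': 15, 'i': 12, 'n': 15, 'b': 1, 'y': 10}
m['f'] = 9 → {'d': 6, 'e': 7, 'q': 8, 'u': 9, 'g': 15, 'i': 12, 'n': 15, 'b': 1, 'y': 10, 'f': 9}
sum of values = 92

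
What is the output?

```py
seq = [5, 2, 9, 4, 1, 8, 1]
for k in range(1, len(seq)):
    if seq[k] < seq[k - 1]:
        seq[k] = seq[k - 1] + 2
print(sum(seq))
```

k=1: 2<5, seq[1] = 5+2 = 7 → [5, 7, 9, 4, 1, 8, 1]
k=2: 9>=7, unchanged → [5, 7, 9, 4, 1, 8, 1]
k=3: 4<9, seq[3] = 9+2 = 11 → [5, 7, 9, 11, 1, 8, 1]
k=4: 1<11, seq[4] = 11+2 = 13 → [5, 7, 9, 11, 13, 8, 1]
k=5: 8<13, seq[5] = 13+2 = 15 → [5, 7, 9, 11, 13, 15, 1]
k=6: 1<15, seq[6] = 15+2 = 17 → [5, 7, 9, 11, 13, 15, 17]
sum = 77

77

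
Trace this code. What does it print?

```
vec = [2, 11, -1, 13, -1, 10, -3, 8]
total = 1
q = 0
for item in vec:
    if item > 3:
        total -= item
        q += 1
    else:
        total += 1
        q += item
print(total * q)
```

-37

item=2: not >3, total = 1+1 = 2; q=2
item=11: >3, total = 2-11 = -9; q=3
item=-1: not >3, total = (-9)+1 = -8; q=2
item=13: >3, total = (-8)-13 = -21; q=3
item=-1: not >3, total = (-21)+1 = -20; q=2
item=10: >3, total = (-20)-10 = -30; q=3
item=-3: not >3, total = (-30)+1 = -29; q=0
item=8: >3, total = (-29)-8 = -37; q=1
total*q = (-37)*1 = -37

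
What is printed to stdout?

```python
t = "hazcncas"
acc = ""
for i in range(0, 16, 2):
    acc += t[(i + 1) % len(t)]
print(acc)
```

accsaccs

i=0: add t[1]='a' → 'a'
i=2: add t[3]='c' → 'ac'
i=4: add t[5]='c' → 'acc'
i=6: add t[7]='s' → 'accs'
i=8: add t[1]='a' → 'accsa'
i=10: add t[3]='c' → 'accsac'
i=12: add t[5]='c' → 'accsacc'
i=14: add t[7]='s' → 'accsaccs'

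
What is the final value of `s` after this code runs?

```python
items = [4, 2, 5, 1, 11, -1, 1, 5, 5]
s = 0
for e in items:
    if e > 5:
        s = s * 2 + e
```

e=4: not >5
e=2: not >5
e=5: not >5
e=1: not >5
e=11: >5, s = 0*2+11 = 11
e=-1: not >5
e=1: not >5
e=5: not >5
e=5: not >5

11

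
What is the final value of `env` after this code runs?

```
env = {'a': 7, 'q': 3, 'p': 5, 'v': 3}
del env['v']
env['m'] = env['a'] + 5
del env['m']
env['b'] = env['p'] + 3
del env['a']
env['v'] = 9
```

{'q': 3, 'p': 5, 'b': 8, 'v': 9}

del 'v' → {'a': 7, 'q': 3, 'p': 5}
env['m'] = env['a']+5 = 12 → {'a': 7, 'q': 3, 'p': 5, 'm': 12}
del 'm' → {'a': 7, 'q': 3, 'p': 5}
env['b'] = env['p']+3 = 8 → {'a': 7, 'q': 3, 'p': 5, 'b': 8}
del 'a' → {'q': 3, 'p': 5, 'b': 8}
env['v'] = 9 → {'q': 3, 'p': 5, 'b': 8, 'v': 9}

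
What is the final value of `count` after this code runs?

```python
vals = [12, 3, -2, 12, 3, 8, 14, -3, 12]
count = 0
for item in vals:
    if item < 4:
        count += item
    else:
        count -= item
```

item=12: not <4, count = 0-12 = -12
item=3: <4, count = (-12)+3 = -9
item=-2: <4, count = (-9)+(-2) = -11
item=12: not <4, count = (-11)-12 = -23
item=3: <4, count = (-23)+3 = -20
item=8: not <4, count = (-20)-8 = -28
item=14: not <4, count = (-28)-14 = -42
item=-3: <4, count = (-42)+(-3) = -45
item=12: not <4, count = (-45)-12 = -57

-57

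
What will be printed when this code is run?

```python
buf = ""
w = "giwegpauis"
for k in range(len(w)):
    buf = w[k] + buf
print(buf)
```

siuapgewig

k=0: prepend 'g' → 'g'
k=1: prepend 'i' → 'ig'
k=2: prepend 'w' → 'wig'
k=3: prepend 'e' → 'ewig'
k=4: prepend 'g' → 'gewig'
k=5: prepend 'p' → 'pgewig'
k=6: prepend 'a' → 'apgewig'
k=7: prepend 'u' → 'uapgewig'
k=8: prepend 'i' → 'iuapgewig'
k=9: prepend 's' → 'siuapgewig'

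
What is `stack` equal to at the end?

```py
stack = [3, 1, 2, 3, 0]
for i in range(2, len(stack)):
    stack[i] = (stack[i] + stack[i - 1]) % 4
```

[3, 1, 3, 2, 2]

i=2: stack[2] = (2+1)%4 = 3 → [3, 1, 3, 3, 0]
i=3: stack[3] = (3+3)%4 = 2 → [3, 1, 3, 2, 0]
i=4: stack[4] = (0+2)%4 = 2 → [3, 1, 3, 2, 2]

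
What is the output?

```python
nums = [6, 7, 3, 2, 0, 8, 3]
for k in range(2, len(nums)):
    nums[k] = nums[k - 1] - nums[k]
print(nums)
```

[6, 7, 4, 2, 2, -6, -9]

k=2: nums[2] = 7-3 = 4 → [6, 7, 4, 2, 0, 8, 3]
k=3: nums[3] = 4-2 = 2 → [6, 7, 4, 2, 0, 8, 3]
k=4: nums[4] = 2-0 = 2 → [6, 7, 4, 2, 2, 8, 3]
k=5: nums[5] = 2-8 = -6 → [6, 7, 4, 2, 2, -6, 3]
k=6: nums[6] = (-6)-3 = -9 → [6, 7, 4, 2, 2, -6, -9]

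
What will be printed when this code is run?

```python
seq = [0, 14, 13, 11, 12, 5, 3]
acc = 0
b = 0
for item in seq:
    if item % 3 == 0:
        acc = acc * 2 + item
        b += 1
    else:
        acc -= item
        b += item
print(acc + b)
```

-89

item=0: %3==0, acc = 0*2+0 = 0; b=1
item=14: not %3==0, acc = 0-14 = -14; b=15
item=13: not %3==0, acc = (-14)-13 = -27; b=28
item=11: not %3==0, acc = (-27)-11 = -38; b=39
item=12: %3==0, acc = (-38)*2+12 = -64; b=40
item=5: not %3==0, acc = (-64)-5 = -69; b=45
item=3: %3==0, acc = (-69)*2+3 = -135; b=46
acc+b = (-135)+46 = -89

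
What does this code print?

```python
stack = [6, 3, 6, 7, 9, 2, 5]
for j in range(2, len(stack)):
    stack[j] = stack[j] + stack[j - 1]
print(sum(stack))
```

118

j=2: stack[2] = 6+3 = 9 → [6, 3, 9, 7, 9, 2, 5]
j=3: stack[3] = 7+9 = 16 → [6, 3, 9, 16, 9, 2, 5]
j=4: stack[4] = 9+16 = 25 → [6, 3, 9, 16, 25, 2, 5]
j=5: stack[5] = 2+25 = 27 → [6, 3, 9, 16, 25, 27, 5]
j=6: stack[6] = 5+27 = 32 → [6, 3, 9, 16, 25, 27, 32]
sum = 118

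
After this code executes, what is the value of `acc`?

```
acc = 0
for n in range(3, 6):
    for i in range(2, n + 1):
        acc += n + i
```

n=3,i=2: acc = 0+5 = 5
n=3,i=3: acc = 5+6 = 11
n=4,i=2: acc = 11+6 = 17
n=4,i=3: acc = 17+7 = 24
n=4,i=4: acc = 24+8 = 32
n=5,i=2: acc = 32+7 = 39
n=5,i=3: acc = 39+8 = 47
n=5,i=4: acc = 47+9 = 56
n=5,i=5: acc = 56+10 = 66

66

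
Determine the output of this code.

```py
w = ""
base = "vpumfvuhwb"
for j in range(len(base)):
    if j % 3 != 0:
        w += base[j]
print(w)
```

j=0: skip
j=1: add 'p' → 'p'
j=2: add 'u' → 'pu'
j=3: skip
j=4: add 'f' → 'puf'
j=5: add 'v' → 'pufv'
j=6: skip
j=7: add 'h' → 'pufvh'
j=8: add 'w' → 'pufvhw'
j=9: skip

pufvhw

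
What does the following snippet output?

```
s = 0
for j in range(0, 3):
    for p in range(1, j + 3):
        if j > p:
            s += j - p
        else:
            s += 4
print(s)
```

33

j=0,p=1: not 0>1, s = 0+4 = 4
j=0,p=2: not 0>2, s = 4+4 = 8
j=1,p=1: not 1>1, s = 8+4 = 12
j=1,p=2: not 1>2, s = 12+4 = 16
j=1,p=3: not 1>3, s = 16+4 = 20
j=2,p=1: 2>1, s = 20+1 = 21
j=2,p=2: not 2>2, s = 21+4 = 25
j=2,p=3: not 2>3, s = 25+4 = 29
j=2,p=4: not 2>4, s = 29+4 = 33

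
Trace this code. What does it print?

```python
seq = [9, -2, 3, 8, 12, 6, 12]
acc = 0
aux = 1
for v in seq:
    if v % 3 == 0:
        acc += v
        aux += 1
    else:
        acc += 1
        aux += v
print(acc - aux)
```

v=9: %3==0, acc = 0+9 = 9; aux=2
v=-2: not %3==0, acc = 9+1 = 10; aux=0
v=3: %3==0, acc = 10+3 = 13; aux=1
v=8: not %3==0, acc = 13+1 = 14; aux=9
v=12: %3==0, acc = 14+12 = 26; aux=10
v=6: %3==0, acc = 26+6 = 32; aux=11
v=12: %3==0, acc = 32+12 = 44; aux=12
acc-aux = 44-12 = 32

32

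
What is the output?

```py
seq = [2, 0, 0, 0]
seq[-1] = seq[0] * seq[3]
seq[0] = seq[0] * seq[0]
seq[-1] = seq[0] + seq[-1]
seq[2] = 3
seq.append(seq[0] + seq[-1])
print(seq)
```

seq[-1] = seq[0]*seq[3] = 2*0 = 0 → [2, 0, 0, 0]
seq[0] = seq[0]*seq[0] = 2*2 = 4 → [4, 0, 0, 0]
seq[-1] = seq[0]+seq[-1] = 4+0 = 4 → [4, 0, 0, 4]
seq[2] = 3 → [4, 0, 3, 4]
append seq[0]+seq[-1] = 4+4 = 8 → [4, 0, 3, 4, 8]

[4, 0, 3, 4, 8]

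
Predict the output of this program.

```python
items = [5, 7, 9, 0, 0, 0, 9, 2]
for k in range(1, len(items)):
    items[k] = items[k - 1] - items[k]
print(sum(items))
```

k=1: items[1] = 5-7 = -2 → [5, -2, 9, 0, 0, 0, 9, 2]
k=2: items[2] = (-2)-9 = -11 → [5, -2, -11, 0, 0, 0, 9, 2]
k=3: items[3] = (-11)-0 = -11 → [5, -2, -11, -11, 0, 0, 9, 2]
k=4: items[4] = (-11)-0 = -11 → [5, -2, -11, -11, -11, 0, 9, 2]
k=5: items[5] = (-11)-0 = -11 → [5, -2, -11, -11, -11, -11, 9, 2]
k=6: items[6] = (-11)-9 = -20 → [5, -2, -11, -11, -11, -11, -20, 2]
k=7: items[7] = (-20)-2 = -22 → [5, -2, -11, -11, -11, -11, -20, -22]
sum = -83

-83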